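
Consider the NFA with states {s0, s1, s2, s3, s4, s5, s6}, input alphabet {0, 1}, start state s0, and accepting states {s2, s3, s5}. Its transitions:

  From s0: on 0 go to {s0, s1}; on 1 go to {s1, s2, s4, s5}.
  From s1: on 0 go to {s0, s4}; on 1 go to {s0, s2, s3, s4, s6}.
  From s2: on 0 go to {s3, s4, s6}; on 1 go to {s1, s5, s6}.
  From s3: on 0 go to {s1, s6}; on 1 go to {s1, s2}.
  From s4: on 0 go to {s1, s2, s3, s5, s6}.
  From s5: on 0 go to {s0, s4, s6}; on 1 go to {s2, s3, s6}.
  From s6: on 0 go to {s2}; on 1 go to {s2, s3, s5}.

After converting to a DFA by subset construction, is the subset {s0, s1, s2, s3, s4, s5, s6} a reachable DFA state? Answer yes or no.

yes

Start state of the DFA: {s0}.
{s0} --0--> {s0, s1}  [new]
{s0} --1--> {s1, s2, s4, s5}  [new]
{s0, s1} --0--> {s0, s1, s4}  [new]
{s0, s1} --1--> {s0, s1, s2, s3, s4, s5, s6}  [new]
{s1, s2, s4, s5} --0--> {s0, s1, s2, s3, s4, s5, s6}  [seen]
{s1, s2, s4, s5} --1--> {s0, s1, s2, s3, s4, s5, s6}  [seen]
{s0, s1, s4} --0--> {s0, s1, s2, s3, s4, s5, s6}  [seen]
{s0, s1, s4} --1--> {s0, s1, s2, s3, s4, s5, s6}  [seen]
{s0, s1, s2, s3, s4, s5, s6} --0--> {s0, s1, s2, s3, s4, s5, s6}  [seen]
{s0, s1, s2, s3, s4, s5, s6} --1--> {s0, s1, s2, s3, s4, s5, s6}  [seen]
Reachable DFA states: {s0}, {s0, s1}, {s1, s2, s4, s5}, {s0, s1, s4}, {s0, s1, s2, s3, s4, s5, s6}.
{s0, s1, s2, s3, s4, s5, s6} is among them.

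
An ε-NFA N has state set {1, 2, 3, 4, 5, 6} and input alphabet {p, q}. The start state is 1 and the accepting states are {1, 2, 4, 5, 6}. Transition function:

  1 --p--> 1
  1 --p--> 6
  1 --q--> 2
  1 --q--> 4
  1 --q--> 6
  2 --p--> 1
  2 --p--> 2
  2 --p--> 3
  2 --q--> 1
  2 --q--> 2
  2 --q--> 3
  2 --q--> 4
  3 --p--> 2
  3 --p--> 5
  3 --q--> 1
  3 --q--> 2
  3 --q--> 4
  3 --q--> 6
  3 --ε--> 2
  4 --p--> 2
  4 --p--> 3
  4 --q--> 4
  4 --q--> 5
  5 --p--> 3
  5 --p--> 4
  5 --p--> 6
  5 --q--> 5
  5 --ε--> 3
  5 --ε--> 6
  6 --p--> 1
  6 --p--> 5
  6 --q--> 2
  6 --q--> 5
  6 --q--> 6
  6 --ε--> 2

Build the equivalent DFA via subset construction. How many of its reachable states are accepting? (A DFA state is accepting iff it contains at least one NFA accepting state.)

5

Start state of the DFA: {1} (ε-closure of the NFA start).
{1} --p--> {1, 2, 6}  [new]
{1} --q--> {2, 4, 6}  [new]
{1, 2, 6} --p--> {1, 2, 3, 5, 6}  [new]
{1, 2, 6} --q--> {1, 2, 3, 4, 5, 6}  [new]
{2, 4, 6} --p--> {1, 2, 3, 5, 6}  [seen]
{2, 4, 6} --q--> {1, 2, 3, 4, 5, 6}  [seen]
{1, 2, 3, 5, 6} --p--> {1, 2, 3, 4, 5, 6}  [seen]
{1, 2, 3, 5, 6} --q--> {1, 2, 3, 4, 5, 6}  [seen]
{1, 2, 3, 4, 5, 6} --p--> {1, 2, 3, 4, 5, 6}  [seen]
{1, 2, 3, 4, 5, 6} --q--> {1, 2, 3, 4, 5, 6}  [seen]
Reachable DFA states: {1}, {1, 2, 6}, {2, 4, 6}, {1, 2, 3, 5, 6}, {1, 2, 3, 4, 5, 6}.
Accepting DFA states (contain an NFA accepting state): {1}, {1, 2, 6}, {2, 4, 6}, {1, 2, 3, 5, 6}, {1, 2, 3, 4, 5, 6}.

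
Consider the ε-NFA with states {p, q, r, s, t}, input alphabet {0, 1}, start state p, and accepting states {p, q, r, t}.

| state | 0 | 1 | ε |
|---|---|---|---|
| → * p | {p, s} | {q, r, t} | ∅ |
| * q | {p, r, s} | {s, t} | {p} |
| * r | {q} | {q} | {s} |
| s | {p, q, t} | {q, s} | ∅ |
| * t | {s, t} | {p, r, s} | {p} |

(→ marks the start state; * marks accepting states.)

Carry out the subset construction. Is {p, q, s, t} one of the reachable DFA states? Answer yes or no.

yes

Start state of the DFA: {p} (ε-closure of the NFA start).
{p} --0--> {p, s}  [new]
{p} --1--> {p, q, r, s, t}  [new]
{p, s} --0--> {p, q, s, t}  [new]
{p, s} --1--> {p, q, r, s, t}  [seen]
{p, q, r, s, t} --0--> {p, q, r, s, t}  [seen]
{p, q, r, s, t} --1--> {p, q, r, s, t}  [seen]
{p, q, s, t} --0--> {p, q, r, s, t}  [seen]
{p, q, s, t} --1--> {p, q, r, s, t}  [seen]
Reachable DFA states: {p}, {p, s}, {p, q, r, s, t}, {p, q, s, t}.
{p, q, s, t} is among them.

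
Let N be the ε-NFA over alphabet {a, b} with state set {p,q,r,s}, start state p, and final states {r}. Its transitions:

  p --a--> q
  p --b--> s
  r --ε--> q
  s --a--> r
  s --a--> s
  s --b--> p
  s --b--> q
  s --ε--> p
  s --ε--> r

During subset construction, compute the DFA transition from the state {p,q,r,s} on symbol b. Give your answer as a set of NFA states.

{p,q,r,s}

δ(p,b) = {s}; δ(q,b) = ∅; δ(r,b) = ∅; δ(s,b) = {p,q}.
Union: {p,q,s}.
ε-closure gives {p,q,r,s}.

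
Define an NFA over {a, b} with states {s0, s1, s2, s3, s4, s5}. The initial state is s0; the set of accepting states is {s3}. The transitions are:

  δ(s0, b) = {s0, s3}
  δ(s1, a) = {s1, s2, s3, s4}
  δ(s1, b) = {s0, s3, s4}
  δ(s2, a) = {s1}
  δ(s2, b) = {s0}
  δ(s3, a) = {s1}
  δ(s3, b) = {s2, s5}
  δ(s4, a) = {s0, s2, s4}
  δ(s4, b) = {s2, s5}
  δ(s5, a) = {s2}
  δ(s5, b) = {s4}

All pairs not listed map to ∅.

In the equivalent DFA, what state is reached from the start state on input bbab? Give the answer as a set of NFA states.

Start: {s0}.
δ(s0,b) = {s0, s3}.
Union: {s0, s3}.
After b: {s0, s3}.
δ(s0,b) = {s0, s3}; δ(s3,b) = {s2, s5}.
Union: {s0, s2, s3, s5}.
After b: {s0, s2, s3, s5}.
δ(s0,a) = ∅; δ(s2,a) = {s1}; δ(s3,a) = {s1}; δ(s5,a) = {s2}.
Union: {s1, s2}.
After a: {s1, s2}.
δ(s1,b) = {s0, s3, s4}; δ(s2,b) = {s0}.
Union: {s0, s3, s4}.
After b: {s0, s3, s4}.

{s0, s3, s4}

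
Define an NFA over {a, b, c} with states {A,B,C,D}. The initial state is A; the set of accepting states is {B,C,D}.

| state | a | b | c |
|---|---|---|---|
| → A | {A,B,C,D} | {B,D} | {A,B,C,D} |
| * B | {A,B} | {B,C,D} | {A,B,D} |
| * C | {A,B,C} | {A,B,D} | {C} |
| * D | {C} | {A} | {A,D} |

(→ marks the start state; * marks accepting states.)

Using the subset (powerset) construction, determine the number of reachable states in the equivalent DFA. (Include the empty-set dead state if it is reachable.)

Start state of the DFA: {A}.
{A} --a--> {A,B,C,D}  [new]
{A} --b--> {B,D}  [new]
{A} --c--> {A,B,C,D}  [seen]
{A,B,C,D} --a--> {A,B,C,D}  [seen]
{A,B,C,D} --b--> {A,B,C,D}  [seen]
{A,B,C,D} --c--> {A,B,C,D}  [seen]
{B,D} --a--> {A,B,C}  [new]
{B,D} --b--> {A,B,C,D}  [seen]
{B,D} --c--> {A,B,D}  [new]
{A,B,C} --a--> {A,B,C,D}  [seen]
{A,B,C} --b--> {A,B,C,D}  [seen]
{A,B,C} --c--> {A,B,C,D}  [seen]
{A,B,D} --a--> {A,B,C,D}  [seen]
{A,B,D} --b--> {A,B,C,D}  [seen]
{A,B,D} --c--> {A,B,C,D}  [seen]
Reachable DFA states: {A}, {A,B,C,D}, {B,D}, {A,B,C}, {A,B,D}.

5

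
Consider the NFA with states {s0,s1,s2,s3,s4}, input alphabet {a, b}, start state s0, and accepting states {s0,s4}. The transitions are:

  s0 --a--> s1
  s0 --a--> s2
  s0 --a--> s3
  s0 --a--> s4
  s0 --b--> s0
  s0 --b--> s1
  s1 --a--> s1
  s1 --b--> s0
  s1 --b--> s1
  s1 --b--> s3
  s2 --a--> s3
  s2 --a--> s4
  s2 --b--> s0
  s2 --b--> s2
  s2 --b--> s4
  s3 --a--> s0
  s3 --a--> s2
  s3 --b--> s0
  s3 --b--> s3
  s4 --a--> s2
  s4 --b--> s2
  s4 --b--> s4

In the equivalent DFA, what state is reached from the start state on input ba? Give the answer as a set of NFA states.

Start: {s0}.
δ(s0,b) = {s0,s1}.
Union: {s0,s1}.
After b: {s0,s1}.
δ(s0,a) = {s1,s2,s3,s4}; δ(s1,a) = {s1}.
Union: {s1,s2,s3,s4}.
After a: {s1,s2,s3,s4}.

{s1,s2,s3,s4}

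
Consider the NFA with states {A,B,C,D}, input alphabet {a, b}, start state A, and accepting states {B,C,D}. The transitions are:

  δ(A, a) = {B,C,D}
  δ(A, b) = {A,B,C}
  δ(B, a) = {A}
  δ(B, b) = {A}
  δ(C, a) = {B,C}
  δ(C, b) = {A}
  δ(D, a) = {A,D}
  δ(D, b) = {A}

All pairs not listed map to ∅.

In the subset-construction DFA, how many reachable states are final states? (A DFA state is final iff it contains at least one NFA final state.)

3

Start state of the DFA: {A}.
{A} --a--> {B,C,D}  [new]
{A} --b--> {A,B,C}  [new]
{B,C,D} --a--> {A,B,C,D}  [new]
{B,C,D} --b--> {A}  [seen]
{A,B,C} --a--> {A,B,C,D}  [seen]
{A,B,C} --b--> {A,B,C}  [seen]
{A,B,C,D} --a--> {A,B,C,D}  [seen]
{A,B,C,D} --b--> {A,B,C}  [seen]
Reachable DFA states: {A}, {B,C,D}, {A,B,C}, {A,B,C,D}.
Accepting DFA states (contain an NFA accepting state): {B,C,D}, {A,B,C}, {A,B,C,D}.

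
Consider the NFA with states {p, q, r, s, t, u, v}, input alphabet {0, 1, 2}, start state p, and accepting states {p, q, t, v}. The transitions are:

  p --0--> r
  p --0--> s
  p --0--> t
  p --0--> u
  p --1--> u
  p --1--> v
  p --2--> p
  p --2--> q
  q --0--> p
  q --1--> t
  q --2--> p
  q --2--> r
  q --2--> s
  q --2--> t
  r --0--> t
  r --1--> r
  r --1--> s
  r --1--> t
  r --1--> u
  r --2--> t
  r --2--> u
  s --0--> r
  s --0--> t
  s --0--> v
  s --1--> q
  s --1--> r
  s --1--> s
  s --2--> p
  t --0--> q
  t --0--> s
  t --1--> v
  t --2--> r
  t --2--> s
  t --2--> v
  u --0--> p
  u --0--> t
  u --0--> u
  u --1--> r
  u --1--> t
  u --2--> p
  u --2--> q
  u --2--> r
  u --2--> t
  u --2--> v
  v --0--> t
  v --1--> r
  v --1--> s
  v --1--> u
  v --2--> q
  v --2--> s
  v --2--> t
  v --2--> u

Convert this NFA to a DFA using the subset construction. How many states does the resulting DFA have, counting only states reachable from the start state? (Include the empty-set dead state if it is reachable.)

15

Start state of the DFA: {p}.
{p} --0--> {r, s, t, u}  [new]
{p} --1--> {u, v}  [new]
{p} --2--> {p, q}  [new]
{r, s, t, u} --0--> {p, q, r, s, t, u, v}  [new]
{r, s, t, u} --1--> {q, r, s, t, u, v}  [new]
{r, s, t, u} --2--> {p, q, r, s, t, u, v}  [seen]
{u, v} --0--> {p, t, u}  [new]
{u, v} --1--> {r, s, t, u}  [seen]
{u, v} --2--> {p, q, r, s, t, u, v}  [seen]
{p, q} --0--> {p, r, s, t, u}  [new]
{p, q} --1--> {t, u, v}  [new]
{p, q} --2--> {p, q, r, s, t}  [new]
{p, q, r, s, t, u, v} --0--> {p, q, r, s, t, u, v}  [seen]
{p, q, r, s, t, u, v} --1--> {q, r, s, t, u, v}  [seen]
{p, q, r, s, t, u, v} --2--> {p, q, r, s, t, u, v}  [seen]
{q, r, s, t, u, v} --0--> {p, q, r, s, t, u, v}  [seen]
{q, r, s, t, u, v} --1--> {q, r, s, t, u, v}  [seen]
{q, r, s, t, u, v} --2--> {p, q, r, s, t, u, v}  [seen]
{p, t, u} --0--> {p, q, r, s, t, u}  [new]
{p, t, u} --1--> {r, t, u, v}  [new]
{p, t, u} --2--> {p, q, r, s, t, v}  [new]
{p, r, s, t, u} --0--> {p, q, r, s, t, u, v}  [seen]
{p, r, s, t, u} --1--> {q, r, s, t, u, v}  [seen]
{p, r, s, t, u} --2--> {p, q, r, s, t, u, v}  [seen]
{t, u, v} --0--> {p, q, s, t, u}  [new]
{t, u, v} --1--> {r, s, t, u, v}  [new]
{t, u, v} --2--> {p, q, r, s, t, u, v}  [seen]
{p, q, r, s, t} --0--> {p, q, r, s, t, u, v}  [seen]
{p, q, r, s, t} --1--> {q, r, s, t, u, v}  [seen]
{p, q, r, s, t} --2--> {p, q, r, s, t, u, v}  [seen]
{p, q, r, s, t, u} --0--> {p, q, r, s, t, u, v}  [seen]
{p, q, r, s, t, u} --1--> {q, r, s, t, u, v}  [seen]
{p, q, r, s, t, u} --2--> {p, q, r, s, t, u, v}  [seen]
{r, t, u, v} --0--> {p, q, s, t, u}  [seen]
{r, t, u, v} --1--> {r, s, t, u, v}  [seen]
{r, t, u, v} --2--> {p, q, r, s, t, u, v}  [seen]
{p, q, r, s, t, v} --0--> {p, q, r, s, t, u, v}  [seen]
{p, q, r, s, t, v} --1--> {q, r, s, t, u, v}  [seen]
{p, q, r, s, t, v} --2--> {p, q, r, s, t, u, v}  [seen]
{p, q, s, t, u} --0--> {p, q, r, s, t, u, v}  [seen]
{p, q, s, t, u} --1--> {q, r, s, t, u, v}  [seen]
{p, q, s, t, u} --2--> {p, q, r, s, t, v}  [seen]
{r, s, t, u, v} --0--> {p, q, r, s, t, u, v}  [seen]
{r, s, t, u, v} --1--> {q, r, s, t, u, v}  [seen]
{r, s, t, u, v} --2--> {p, q, r, s, t, u, v}  [seen]
Reachable DFA states: {p}, {r, s, t, u}, {u, v}, {p, q}, {p, q, r, s, t, u, v}, {q, r, s, t, u, v}, {p, t, u}, {p, r, s, t, u}, {t, u, v}, {p, q, r, s, t}, {p, q, r, s, t, u}, {r, t, u, v}, {p, q, r, s, t, v}, {p, q, s, t, u}, {r, s, t, u, v}.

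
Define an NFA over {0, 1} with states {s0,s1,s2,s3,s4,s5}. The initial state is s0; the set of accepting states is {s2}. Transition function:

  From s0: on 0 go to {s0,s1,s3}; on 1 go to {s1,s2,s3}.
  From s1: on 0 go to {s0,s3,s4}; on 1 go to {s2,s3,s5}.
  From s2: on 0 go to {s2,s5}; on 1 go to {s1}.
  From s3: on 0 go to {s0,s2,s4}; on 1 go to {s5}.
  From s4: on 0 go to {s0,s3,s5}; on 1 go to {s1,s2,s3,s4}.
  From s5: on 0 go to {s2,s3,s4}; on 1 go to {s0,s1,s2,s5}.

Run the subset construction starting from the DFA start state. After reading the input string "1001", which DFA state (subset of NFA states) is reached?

{s0,s1,s2,s3,s4,s5}

Start: {s0}.
δ(s0,1) = {s1,s2,s3}.
Union: {s1,s2,s3}.
After 1: {s1,s2,s3}.
δ(s1,0) = {s0,s3,s4}; δ(s2,0) = {s2,s5}; δ(s3,0) = {s0,s2,s4}.
Union: {s0,s2,s3,s4,s5}.
After 0: {s0,s2,s3,s4,s5}.
δ(s0,0) = {s0,s1,s3}; δ(s2,0) = {s2,s5}; δ(s3,0) = {s0,s2,s4}; δ(s4,0) = {s0,s3,s5}; δ(s5,0) = {s2,s3,s4}.
Union: {s0,s1,s2,s3,s4,s5}.
After 0: {s0,s1,s2,s3,s4,s5}.
δ(s0,1) = {s1,s2,s3}; δ(s1,1) = {s2,s3,s5}; δ(s2,1) = {s1}; δ(s3,1) = {s5}; δ(s4,1) = {s1,s2,s3,s4}; δ(s5,1) = {s0,s1,s2,s5}.
Union: {s0,s1,s2,s3,s4,s5}.
After 1: {s0,s1,s2,s3,s4,s5}.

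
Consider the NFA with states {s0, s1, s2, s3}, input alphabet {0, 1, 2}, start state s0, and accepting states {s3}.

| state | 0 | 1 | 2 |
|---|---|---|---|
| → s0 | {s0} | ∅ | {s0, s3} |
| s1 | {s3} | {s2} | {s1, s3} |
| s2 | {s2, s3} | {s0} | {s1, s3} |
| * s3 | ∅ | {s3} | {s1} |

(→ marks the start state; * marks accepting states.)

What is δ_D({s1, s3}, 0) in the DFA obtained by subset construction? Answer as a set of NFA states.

{s3}

δ(s1,0) = {s3}; δ(s3,0) = ∅.
Union: {s3}.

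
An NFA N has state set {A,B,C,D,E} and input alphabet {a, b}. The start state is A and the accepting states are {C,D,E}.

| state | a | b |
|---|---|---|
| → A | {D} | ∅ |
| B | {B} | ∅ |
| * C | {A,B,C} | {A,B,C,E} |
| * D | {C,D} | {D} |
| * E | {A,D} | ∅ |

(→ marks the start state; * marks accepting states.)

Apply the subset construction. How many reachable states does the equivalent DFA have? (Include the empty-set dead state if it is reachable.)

6

Start state of the DFA: {A}.
{A} --a--> {D}  [new]
{A} --b--> ∅  [new]
{D} --a--> {C,D}  [new]
{D} --b--> {D}  [seen]
∅ --a--> ∅  [seen]
∅ --b--> ∅  [seen]
{C,D} --a--> {A,B,C,D}  [new]
{C,D} --b--> {A,B,C,D,E}  [new]
{A,B,C,D} --a--> {A,B,C,D}  [seen]
{A,B,C,D} --b--> {A,B,C,D,E}  [seen]
{A,B,C,D,E} --a--> {A,B,C,D}  [seen]
{A,B,C,D,E} --b--> {A,B,C,D,E}  [seen]
Reachable DFA states: {A}, {D}, ∅, {C,D}, {A,B,C,D}, {A,B,C,D,E}.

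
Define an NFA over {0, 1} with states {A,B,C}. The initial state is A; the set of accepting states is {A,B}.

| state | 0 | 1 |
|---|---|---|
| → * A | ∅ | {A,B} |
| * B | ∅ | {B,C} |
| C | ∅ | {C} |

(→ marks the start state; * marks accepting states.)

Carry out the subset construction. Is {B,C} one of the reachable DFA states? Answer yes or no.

Start state of the DFA: {A}.
{A} --0--> ∅  [new]
{A} --1--> {A,B}  [new]
∅ --0--> ∅  [seen]
∅ --1--> ∅  [seen]
{A,B} --0--> ∅  [seen]
{A,B} --1--> {A,B,C}  [new]
{A,B,C} --0--> ∅  [seen]
{A,B,C} --1--> {A,B,C}  [seen]
Reachable DFA states: {A}, ∅, {A,B}, {A,B,C}.
{B,C} is not among them.

no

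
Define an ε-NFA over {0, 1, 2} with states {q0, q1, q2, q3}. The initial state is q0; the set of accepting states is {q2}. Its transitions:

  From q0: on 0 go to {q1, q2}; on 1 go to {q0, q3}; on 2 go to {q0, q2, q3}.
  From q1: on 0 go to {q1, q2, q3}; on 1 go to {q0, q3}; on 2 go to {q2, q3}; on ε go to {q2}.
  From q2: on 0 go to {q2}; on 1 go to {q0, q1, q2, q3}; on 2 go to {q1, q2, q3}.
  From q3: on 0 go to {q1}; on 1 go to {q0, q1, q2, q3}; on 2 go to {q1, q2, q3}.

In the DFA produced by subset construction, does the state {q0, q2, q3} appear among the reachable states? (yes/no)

yes

Start state of the DFA: {q0} (ε-closure of the NFA start).
{q0} --0--> {q1, q2}  [new]
{q0} --1--> {q0, q3}  [new]
{q0} --2--> {q0, q2, q3}  [new]
{q1, q2} --0--> {q1, q2, q3}  [new]
{q1, q2} --1--> {q0, q1, q2, q3}  [new]
{q1, q2} --2--> {q1, q2, q3}  [seen]
{q0, q3} --0--> {q1, q2}  [seen]
{q0, q3} --1--> {q0, q1, q2, q3}  [seen]
{q0, q3} --2--> {q0, q1, q2, q3}  [seen]
{q0, q2, q3} --0--> {q1, q2}  [seen]
{q0, q2, q3} --1--> {q0, q1, q2, q3}  [seen]
{q0, q2, q3} --2--> {q0, q1, q2, q3}  [seen]
{q1, q2, q3} --0--> {q1, q2, q3}  [seen]
{q1, q2, q3} --1--> {q0, q1, q2, q3}  [seen]
{q1, q2, q3} --2--> {q1, q2, q3}  [seen]
{q0, q1, q2, q3} --0--> {q1, q2, q3}  [seen]
{q0, q1, q2, q3} --1--> {q0, q1, q2, q3}  [seen]
{q0, q1, q2, q3} --2--> {q0, q1, q2, q3}  [seen]
Reachable DFA states: {q0}, {q1, q2}, {q0, q3}, {q0, q2, q3}, {q1, q2, q3}, {q0, q1, q2, q3}.
{q0, q2, q3} is among them.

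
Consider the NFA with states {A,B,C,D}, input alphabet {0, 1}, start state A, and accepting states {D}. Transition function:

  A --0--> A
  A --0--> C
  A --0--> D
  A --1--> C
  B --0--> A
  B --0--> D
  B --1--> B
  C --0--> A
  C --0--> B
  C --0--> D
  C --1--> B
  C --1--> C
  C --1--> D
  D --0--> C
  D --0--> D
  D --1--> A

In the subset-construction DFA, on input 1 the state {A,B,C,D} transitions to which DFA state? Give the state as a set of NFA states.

{A,B,C,D}

δ(A,1) = {C}; δ(B,1) = {B}; δ(C,1) = {B,C,D}; δ(D,1) = {A}.
Union: {A,B,C,D}.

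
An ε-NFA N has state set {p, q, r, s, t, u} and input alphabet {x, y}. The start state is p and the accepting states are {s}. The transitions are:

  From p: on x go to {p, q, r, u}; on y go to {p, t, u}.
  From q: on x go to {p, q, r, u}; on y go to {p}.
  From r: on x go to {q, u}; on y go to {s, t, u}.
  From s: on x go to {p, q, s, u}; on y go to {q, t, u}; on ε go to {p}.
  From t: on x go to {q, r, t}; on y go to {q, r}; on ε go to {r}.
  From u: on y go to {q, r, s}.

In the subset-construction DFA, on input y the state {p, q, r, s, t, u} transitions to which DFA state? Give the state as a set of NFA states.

{p, q, r, s, t, u}

δ(p,y) = {p, t, u}; δ(q,y) = {p}; δ(r,y) = {s, t, u}; δ(s,y) = {q, t, u}; δ(t,y) = {q, r}; δ(u,y) = {q, r, s}.
Union: {p, q, r, s, t, u}.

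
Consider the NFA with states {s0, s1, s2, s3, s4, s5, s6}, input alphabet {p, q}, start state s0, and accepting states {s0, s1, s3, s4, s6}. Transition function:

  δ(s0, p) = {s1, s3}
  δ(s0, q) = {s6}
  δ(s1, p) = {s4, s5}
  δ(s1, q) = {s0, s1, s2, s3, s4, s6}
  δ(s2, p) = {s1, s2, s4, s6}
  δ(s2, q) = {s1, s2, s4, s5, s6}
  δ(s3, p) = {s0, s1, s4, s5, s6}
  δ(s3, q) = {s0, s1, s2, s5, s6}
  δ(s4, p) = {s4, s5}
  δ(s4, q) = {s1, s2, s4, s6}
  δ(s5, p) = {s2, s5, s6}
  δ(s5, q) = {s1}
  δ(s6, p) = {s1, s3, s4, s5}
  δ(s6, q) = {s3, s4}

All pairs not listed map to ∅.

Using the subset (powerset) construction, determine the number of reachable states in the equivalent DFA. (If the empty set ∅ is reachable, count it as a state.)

Start state of the DFA: {s0}.
{s0} --p--> {s1, s3}  [new]
{s0} --q--> {s6}  [new]
{s1, s3} --p--> {s0, s1, s4, s5, s6}  [new]
{s1, s3} --q--> {s0, s1, s2, s3, s4, s5, s6}  [new]
{s6} --p--> {s1, s3, s4, s5}  [new]
{s6} --q--> {s3, s4}  [new]
{s0, s1, s4, s5, s6} --p--> {s1, s2, s3, s4, s5, s6}  [new]
{s0, s1, s4, s5, s6} --q--> {s0, s1, s2, s3, s4, s6}  [new]
{s0, s1, s2, s3, s4, s5, s6} --p--> {s0, s1, s2, s3, s4, s5, s6}  [seen]
{s0, s1, s2, s3, s4, s5, s6} --q--> {s0, s1, s2, s3, s4, s5, s6}  [seen]
{s1, s3, s4, s5} --p--> {s0, s1, s2, s4, s5, s6}  [new]
{s1, s3, s4, s5} --q--> {s0, s1, s2, s3, s4, s5, s6}  [seen]
{s3, s4} --p--> {s0, s1, s4, s5, s6}  [seen]
{s3, s4} --q--> {s0, s1, s2, s4, s5, s6}  [seen]
{s1, s2, s3, s4, s5, s6} --p--> {s0, s1, s2, s3, s4, s5, s6}  [seen]
{s1, s2, s3, s4, s5, s6} --q--> {s0, s1, s2, s3, s4, s5, s6}  [seen]
{s0, s1, s2, s3, s4, s6} --p--> {s0, s1, s2, s3, s4, s5, s6}  [seen]
{s0, s1, s2, s3, s4, s6} --q--> {s0, s1, s2, s3, s4, s5, s6}  [seen]
{s0, s1, s2, s4, s5, s6} --p--> {s1, s2, s3, s4, s5, s6}  [seen]
{s0, s1, s2, s4, s5, s6} --q--> {s0, s1, s2, s3, s4, s5, s6}  [seen]
Reachable DFA states: {s0}, {s1, s3}, {s6}, {s0, s1, s4, s5, s6}, {s0, s1, s2, s3, s4, s5, s6}, {s1, s3, s4, s5}, {s3, s4}, {s1, s2, s3, s4, s5, s6}, {s0, s1, s2, s3, s4, s6}, {s0, s1, s2, s4, s5, s6}.

10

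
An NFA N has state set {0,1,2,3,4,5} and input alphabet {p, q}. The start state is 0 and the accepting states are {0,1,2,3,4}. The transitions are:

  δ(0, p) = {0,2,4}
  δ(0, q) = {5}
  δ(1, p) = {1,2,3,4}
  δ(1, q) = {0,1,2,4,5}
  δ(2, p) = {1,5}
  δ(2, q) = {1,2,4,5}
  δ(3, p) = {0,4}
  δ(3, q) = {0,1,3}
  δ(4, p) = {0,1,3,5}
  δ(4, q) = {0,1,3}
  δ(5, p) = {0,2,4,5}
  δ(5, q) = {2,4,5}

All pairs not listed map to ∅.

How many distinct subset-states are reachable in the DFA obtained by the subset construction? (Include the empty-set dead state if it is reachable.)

6

Start state of the DFA: {0}.
{0} --p--> {0,2,4}  [new]
{0} --q--> {5}  [new]
{0,2,4} --p--> {0,1,2,3,4,5}  [new]
{0,2,4} --q--> {0,1,2,3,4,5}  [seen]
{5} --p--> {0,2,4,5}  [new]
{5} --q--> {2,4,5}  [new]
{0,1,2,3,4,5} --p--> {0,1,2,3,4,5}  [seen]
{0,1,2,3,4,5} --q--> {0,1,2,3,4,5}  [seen]
{0,2,4,5} --p--> {0,1,2,3,4,5}  [seen]
{0,2,4,5} --q--> {0,1,2,3,4,5}  [seen]
{2,4,5} --p--> {0,1,2,3,4,5}  [seen]
{2,4,5} --q--> {0,1,2,3,4,5}  [seen]
Reachable DFA states: {0}, {0,2,4}, {5}, {0,1,2,3,4,5}, {0,2,4,5}, {2,4,5}.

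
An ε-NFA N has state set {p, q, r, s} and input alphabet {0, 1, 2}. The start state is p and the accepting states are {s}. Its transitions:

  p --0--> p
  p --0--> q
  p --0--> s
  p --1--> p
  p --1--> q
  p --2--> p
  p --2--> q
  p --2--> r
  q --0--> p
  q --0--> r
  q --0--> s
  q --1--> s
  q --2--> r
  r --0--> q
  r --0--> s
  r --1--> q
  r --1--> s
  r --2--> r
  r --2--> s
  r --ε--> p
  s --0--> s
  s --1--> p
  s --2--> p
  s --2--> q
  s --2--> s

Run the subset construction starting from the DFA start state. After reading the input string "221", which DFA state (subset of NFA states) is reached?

Start: {p}.
δ(p,2) = {p, q, r}.
Union: {p, q, r}.
After 2: {p, q, r}.
δ(p,2) = {p, q, r}; δ(q,2) = {r}; δ(r,2) = {r, s}.
Union: {p, q, r, s}.
After 2: {p, q, r, s}.
δ(p,1) = {p, q}; δ(q,1) = {s}; δ(r,1) = {q, s}; δ(s,1) = {p}.
Union: {p, q, s}.
After 1: {p, q, s}.

{p, q, s}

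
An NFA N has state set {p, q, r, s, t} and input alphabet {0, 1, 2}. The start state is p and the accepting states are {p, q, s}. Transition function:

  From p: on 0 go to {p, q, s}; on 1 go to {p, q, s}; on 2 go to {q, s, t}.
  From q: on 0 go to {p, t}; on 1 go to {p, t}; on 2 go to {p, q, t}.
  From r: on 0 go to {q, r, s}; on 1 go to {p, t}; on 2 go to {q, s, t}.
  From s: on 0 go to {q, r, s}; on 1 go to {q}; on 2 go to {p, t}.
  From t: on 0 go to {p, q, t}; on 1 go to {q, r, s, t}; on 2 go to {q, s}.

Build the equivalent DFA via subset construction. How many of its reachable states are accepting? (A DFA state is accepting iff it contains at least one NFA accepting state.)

5

Start state of the DFA: {p}.
{p} --0--> {p, q, s}  [new]
{p} --1--> {p, q, s}  [seen]
{p} --2--> {q, s, t}  [new]
{p, q, s} --0--> {p, q, r, s, t}  [new]
{p, q, s} --1--> {p, q, s, t}  [new]
{p, q, s} --2--> {p, q, s, t}  [seen]
{q, s, t} --0--> {p, q, r, s, t}  [seen]
{q, s, t} --1--> {p, q, r, s, t}  [seen]
{q, s, t} --2--> {p, q, s, t}  [seen]
{p, q, r, s, t} --0--> {p, q, r, s, t}  [seen]
{p, q, r, s, t} --1--> {p, q, r, s, t}  [seen]
{p, q, r, s, t} --2--> {p, q, s, t}  [seen]
{p, q, s, t} --0--> {p, q, r, s, t}  [seen]
{p, q, s, t} --1--> {p, q, r, s, t}  [seen]
{p, q, s, t} --2--> {p, q, s, t}  [seen]
Reachable DFA states: {p}, {p, q, s}, {q, s, t}, {p, q, r, s, t}, {p, q, s, t}.
Accepting DFA states (contain an NFA accepting state): {p}, {p, q, s}, {q, s, t}, {p, q, r, s, t}, {p, q, s, t}.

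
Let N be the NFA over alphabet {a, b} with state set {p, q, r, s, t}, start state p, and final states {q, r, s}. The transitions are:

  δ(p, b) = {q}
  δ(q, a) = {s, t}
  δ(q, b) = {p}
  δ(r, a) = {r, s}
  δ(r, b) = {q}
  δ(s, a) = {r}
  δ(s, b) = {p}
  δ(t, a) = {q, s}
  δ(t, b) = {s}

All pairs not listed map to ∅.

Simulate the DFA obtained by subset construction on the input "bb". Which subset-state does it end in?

{p}

Start: {p}.
δ(p,b) = {q}.
Union: {q}.
After b: {q}.
δ(q,b) = {p}.
Union: {p}.
After b: {p}.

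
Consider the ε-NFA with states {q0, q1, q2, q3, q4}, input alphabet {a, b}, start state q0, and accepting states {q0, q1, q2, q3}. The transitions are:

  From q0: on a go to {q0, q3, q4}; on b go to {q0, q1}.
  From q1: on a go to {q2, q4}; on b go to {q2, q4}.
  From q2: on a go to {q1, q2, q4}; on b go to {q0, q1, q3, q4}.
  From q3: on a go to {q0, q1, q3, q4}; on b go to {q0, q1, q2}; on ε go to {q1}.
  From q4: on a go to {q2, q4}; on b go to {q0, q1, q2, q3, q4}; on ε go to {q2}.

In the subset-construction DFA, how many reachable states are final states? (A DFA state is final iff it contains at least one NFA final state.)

4

Start state of the DFA: {q0} (ε-closure of the NFA start).
{q0} --a--> {q0, q1, q2, q3, q4}  [new]
{q0} --b--> {q0, q1}  [new]
{q0, q1, q2, q3, q4} --a--> {q0, q1, q2, q3, q4}  [seen]
{q0, q1, q2, q3, q4} --b--> {q0, q1, q2, q3, q4}  [seen]
{q0, q1} --a--> {q0, q1, q2, q3, q4}  [seen]
{q0, q1} --b--> {q0, q1, q2, q4}  [new]
{q0, q1, q2, q4} --a--> {q0, q1, q2, q3, q4}  [seen]
{q0, q1, q2, q4} --b--> {q0, q1, q2, q3, q4}  [seen]
Reachable DFA states: {q0}, {q0, q1, q2, q3, q4}, {q0, q1}, {q0, q1, q2, q4}.
Accepting DFA states (contain an NFA accepting state): {q0}, {q0, q1, q2, q3, q4}, {q0, q1}, {q0, q1, q2, q4}.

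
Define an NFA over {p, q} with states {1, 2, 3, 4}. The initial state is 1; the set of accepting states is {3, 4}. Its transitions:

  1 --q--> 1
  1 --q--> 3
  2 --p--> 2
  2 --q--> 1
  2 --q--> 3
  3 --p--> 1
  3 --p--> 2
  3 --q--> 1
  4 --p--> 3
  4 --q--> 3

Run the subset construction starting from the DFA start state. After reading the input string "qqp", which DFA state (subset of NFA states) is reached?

{1, 2}

Start: {1}.
δ(1,q) = {1, 3}.
Union: {1, 3}.
After q: {1, 3}.
δ(1,q) = {1, 3}; δ(3,q) = {1}.
Union: {1, 3}.
After q: {1, 3}.
δ(1,p) = ∅; δ(3,p) = {1, 2}.
Union: {1, 2}.
After p: {1, 2}.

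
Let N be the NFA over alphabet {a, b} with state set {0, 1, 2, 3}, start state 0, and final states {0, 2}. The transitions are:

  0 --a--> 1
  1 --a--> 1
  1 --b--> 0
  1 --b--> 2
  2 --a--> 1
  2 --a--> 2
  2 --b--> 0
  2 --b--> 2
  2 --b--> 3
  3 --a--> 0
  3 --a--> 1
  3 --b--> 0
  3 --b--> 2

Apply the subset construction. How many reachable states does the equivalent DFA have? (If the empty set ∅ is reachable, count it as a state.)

7

Start state of the DFA: {0}.
{0} --a--> {1}  [new]
{0} --b--> ∅  [new]
{1} --a--> {1}  [seen]
{1} --b--> {0, 2}  [new]
∅ --a--> ∅  [seen]
∅ --b--> ∅  [seen]
{0, 2} --a--> {1, 2}  [new]
{0, 2} --b--> {0, 2, 3}  [new]
{1, 2} --a--> {1, 2}  [seen]
{1, 2} --b--> {0, 2, 3}  [seen]
{0, 2, 3} --a--> {0, 1, 2}  [new]
{0, 2, 3} --b--> {0, 2, 3}  [seen]
{0, 1, 2} --a--> {1, 2}  [seen]
{0, 1, 2} --b--> {0, 2, 3}  [seen]
Reachable DFA states: {0}, {1}, ∅, {0, 2}, {1, 2}, {0, 2, 3}, {0, 1, 2}.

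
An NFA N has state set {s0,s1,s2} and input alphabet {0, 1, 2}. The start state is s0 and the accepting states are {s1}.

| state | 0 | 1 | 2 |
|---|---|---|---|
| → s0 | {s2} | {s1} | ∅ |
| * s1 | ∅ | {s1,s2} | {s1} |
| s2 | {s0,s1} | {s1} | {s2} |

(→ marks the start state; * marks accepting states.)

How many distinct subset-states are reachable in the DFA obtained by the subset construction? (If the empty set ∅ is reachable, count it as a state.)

6

Start state of the DFA: {s0}.
{s0} --0--> {s2}  [new]
{s0} --1--> {s1}  [new]
{s0} --2--> ∅  [new]
{s2} --0--> {s0,s1}  [new]
{s2} --1--> {s1}  [seen]
{s2} --2--> {s2}  [seen]
{s1} --0--> ∅  [seen]
{s1} --1--> {s1,s2}  [new]
{s1} --2--> {s1}  [seen]
∅ --0--> ∅  [seen]
∅ --1--> ∅  [seen]
∅ --2--> ∅  [seen]
{s0,s1} --0--> {s2}  [seen]
{s0,s1} --1--> {s1,s2}  [seen]
{s0,s1} --2--> {s1}  [seen]
{s1,s2} --0--> {s0,s1}  [seen]
{s1,s2} --1--> {s1,s2}  [seen]
{s1,s2} --2--> {s1,s2}  [seen]
Reachable DFA states: {s0}, {s2}, {s1}, ∅, {s0,s1}, {s1,s2}.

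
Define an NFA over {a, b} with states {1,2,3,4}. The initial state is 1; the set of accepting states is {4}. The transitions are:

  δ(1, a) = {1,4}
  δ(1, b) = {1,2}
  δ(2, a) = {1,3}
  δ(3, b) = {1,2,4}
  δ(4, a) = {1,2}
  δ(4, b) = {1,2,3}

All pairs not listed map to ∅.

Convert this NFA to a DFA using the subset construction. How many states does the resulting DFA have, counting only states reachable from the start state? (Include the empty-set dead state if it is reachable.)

Start state of the DFA: {1}.
{1} --a--> {1,4}  [new]
{1} --b--> {1,2}  [new]
{1,4} --a--> {1,2,4}  [new]
{1,4} --b--> {1,2,3}  [new]
{1,2} --a--> {1,3,4}  [new]
{1,2} --b--> {1,2}  [seen]
{1,2,4} --a--> {1,2,3,4}  [new]
{1,2,4} --b--> {1,2,3}  [seen]
{1,2,3} --a--> {1,3,4}  [seen]
{1,2,3} --b--> {1,2,4}  [seen]
{1,3,4} --a--> {1,2,4}  [seen]
{1,3,4} --b--> {1,2,3,4}  [seen]
{1,2,3,4} --a--> {1,2,3,4}  [seen]
{1,2,3,4} --b--> {1,2,3,4}  [seen]
Reachable DFA states: {1}, {1,4}, {1,2}, {1,2,4}, {1,2,3}, {1,3,4}, {1,2,3,4}.

7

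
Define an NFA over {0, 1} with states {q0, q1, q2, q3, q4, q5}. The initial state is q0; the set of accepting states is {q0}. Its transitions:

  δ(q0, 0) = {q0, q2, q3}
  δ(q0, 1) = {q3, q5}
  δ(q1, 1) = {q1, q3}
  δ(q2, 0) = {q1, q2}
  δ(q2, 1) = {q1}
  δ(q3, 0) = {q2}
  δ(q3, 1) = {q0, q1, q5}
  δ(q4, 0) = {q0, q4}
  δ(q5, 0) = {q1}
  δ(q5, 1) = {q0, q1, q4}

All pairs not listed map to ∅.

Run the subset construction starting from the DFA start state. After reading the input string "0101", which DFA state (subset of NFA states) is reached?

{q0, q1, q3, q5}

Start: {q0}.
δ(q0,0) = {q0, q2, q3}.
Union: {q0, q2, q3}.
After 0: {q0, q2, q3}.
δ(q0,1) = {q3, q5}; δ(q2,1) = {q1}; δ(q3,1) = {q0, q1, q5}.
Union: {q0, q1, q3, q5}.
After 1: {q0, q1, q3, q5}.
δ(q0,0) = {q0, q2, q3}; δ(q1,0) = ∅; δ(q3,0) = {q2}; δ(q5,0) = {q1}.
Union: {q0, q1, q2, q3}.
After 0: {q0, q1, q2, q3}.
δ(q0,1) = {q3, q5}; δ(q1,1) = {q1, q3}; δ(q2,1) = {q1}; δ(q3,1) = {q0, q1, q5}.
Union: {q0, q1, q3, q5}.
After 1: {q0, q1, q3, q5}.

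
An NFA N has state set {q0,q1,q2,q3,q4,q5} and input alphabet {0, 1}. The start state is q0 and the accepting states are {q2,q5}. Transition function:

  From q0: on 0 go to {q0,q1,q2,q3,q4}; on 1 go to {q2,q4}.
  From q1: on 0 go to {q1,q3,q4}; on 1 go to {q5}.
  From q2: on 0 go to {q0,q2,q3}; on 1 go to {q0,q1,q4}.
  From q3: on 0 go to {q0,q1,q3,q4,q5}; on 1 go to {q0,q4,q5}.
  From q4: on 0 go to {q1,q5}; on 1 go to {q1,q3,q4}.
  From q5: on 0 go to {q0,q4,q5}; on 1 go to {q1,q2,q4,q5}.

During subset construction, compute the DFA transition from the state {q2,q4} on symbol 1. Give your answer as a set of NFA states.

δ(q2,1) = {q0,q1,q4}; δ(q4,1) = {q1,q3,q4}.
Union: {q0,q1,q3,q4}.

{q0,q1,q3,q4}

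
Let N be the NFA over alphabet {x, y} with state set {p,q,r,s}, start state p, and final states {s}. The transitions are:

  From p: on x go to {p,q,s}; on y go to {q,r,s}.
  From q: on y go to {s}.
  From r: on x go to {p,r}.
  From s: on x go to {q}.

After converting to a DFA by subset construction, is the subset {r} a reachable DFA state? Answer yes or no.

no

Start state of the DFA: {p}.
{p} --x--> {p,q,s}  [new]
{p} --y--> {q,r,s}  [new]
{p,q,s} --x--> {p,q,s}  [seen]
{p,q,s} --y--> {q,r,s}  [seen]
{q,r,s} --x--> {p,q,r}  [new]
{q,r,s} --y--> {s}  [new]
{p,q,r} --x--> {p,q,r,s}  [new]
{p,q,r} --y--> {q,r,s}  [seen]
{s} --x--> {q}  [new]
{s} --y--> ∅  [new]
{p,q,r,s} --x--> {p,q,r,s}  [seen]
{p,q,r,s} --y--> {q,r,s}  [seen]
{q} --x--> ∅  [seen]
{q} --y--> {s}  [seen]
∅ --x--> ∅  [seen]
∅ --y--> ∅  [seen]
Reachable DFA states: {p}, {p,q,s}, {q,r,s}, {p,q,r}, {s}, {p,q,r,s}, {q}, ∅.
{r} is not among them.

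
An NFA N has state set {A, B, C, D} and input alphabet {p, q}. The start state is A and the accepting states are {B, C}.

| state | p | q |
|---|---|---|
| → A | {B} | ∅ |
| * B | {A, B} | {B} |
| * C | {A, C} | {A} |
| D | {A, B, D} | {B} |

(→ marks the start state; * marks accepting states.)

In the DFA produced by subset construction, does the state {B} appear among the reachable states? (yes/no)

Start state of the DFA: {A}.
{A} --p--> {B}  [new]
{A} --q--> ∅  [new]
{B} --p--> {A, B}  [new]
{B} --q--> {B}  [seen]
∅ --p--> ∅  [seen]
∅ --q--> ∅  [seen]
{A, B} --p--> {A, B}  [seen]
{A, B} --q--> {B}  [seen]
Reachable DFA states: {A}, {B}, ∅, {A, B}.
{B} is among them.

yes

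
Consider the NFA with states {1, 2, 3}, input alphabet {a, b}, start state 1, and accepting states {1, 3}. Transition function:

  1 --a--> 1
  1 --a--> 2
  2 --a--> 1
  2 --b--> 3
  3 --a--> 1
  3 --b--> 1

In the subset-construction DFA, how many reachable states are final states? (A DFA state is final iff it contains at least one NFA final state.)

3

Start state of the DFA: {1}.
{1} --a--> {1, 2}  [new]
{1} --b--> ∅  [new]
{1, 2} --a--> {1, 2}  [seen]
{1, 2} --b--> {3}  [new]
∅ --a--> ∅  [seen]
∅ --b--> ∅  [seen]
{3} --a--> {1}  [seen]
{3} --b--> {1}  [seen]
Reachable DFA states: {1}, {1, 2}, ∅, {3}.
Accepting DFA states (contain an NFA accepting state): {1}, {1, 2}, {3}.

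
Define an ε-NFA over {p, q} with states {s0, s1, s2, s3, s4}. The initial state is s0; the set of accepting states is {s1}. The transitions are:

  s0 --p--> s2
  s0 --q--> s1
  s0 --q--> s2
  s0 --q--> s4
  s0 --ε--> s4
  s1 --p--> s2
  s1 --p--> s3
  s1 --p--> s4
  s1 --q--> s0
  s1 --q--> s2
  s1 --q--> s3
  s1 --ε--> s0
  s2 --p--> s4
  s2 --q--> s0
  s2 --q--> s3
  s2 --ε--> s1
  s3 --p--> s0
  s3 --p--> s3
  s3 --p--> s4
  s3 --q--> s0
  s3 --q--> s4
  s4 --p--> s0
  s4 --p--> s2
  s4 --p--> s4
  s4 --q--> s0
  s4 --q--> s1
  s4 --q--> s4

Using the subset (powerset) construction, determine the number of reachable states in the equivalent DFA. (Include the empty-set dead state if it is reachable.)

Start state of the DFA: {s0, s4} (ε-closure of the NFA start).
{s0, s4} --p--> {s0, s1, s2, s4}  [new]
{s0, s4} --q--> {s0, s1, s2, s4}  [seen]
{s0, s1, s2, s4} --p--> {s0, s1, s2, s3, s4}  [new]
{s0, s1, s2, s4} --q--> {s0, s1, s2, s3, s4}  [seen]
{s0, s1, s2, s3, s4} --p--> {s0, s1, s2, s3, s4}  [seen]
{s0, s1, s2, s3, s4} --q--> {s0, s1, s2, s3, s4}  [seen]
Reachable DFA states: {s0, s4}, {s0, s1, s2, s4}, {s0, s1, s2, s3, s4}.

3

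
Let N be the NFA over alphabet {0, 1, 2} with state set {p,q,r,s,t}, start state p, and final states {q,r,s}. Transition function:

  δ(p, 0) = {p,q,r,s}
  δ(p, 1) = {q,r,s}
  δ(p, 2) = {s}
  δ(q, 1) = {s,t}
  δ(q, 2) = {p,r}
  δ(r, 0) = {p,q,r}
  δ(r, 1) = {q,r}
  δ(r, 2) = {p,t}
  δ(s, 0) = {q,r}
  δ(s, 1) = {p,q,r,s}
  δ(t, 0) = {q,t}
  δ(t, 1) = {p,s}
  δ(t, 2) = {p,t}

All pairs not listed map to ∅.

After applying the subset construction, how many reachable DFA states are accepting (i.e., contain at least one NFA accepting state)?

Start state of the DFA: {p}.
{p} --0--> {p,q,r,s}  [new]
{p} --1--> {q,r,s}  [new]
{p} --2--> {s}  [new]
{p,q,r,s} --0--> {p,q,r,s}  [seen]
{p,q,r,s} --1--> {p,q,r,s,t}  [new]
{p,q,r,s} --2--> {p,r,s,t}  [new]
{q,r,s} --0--> {p,q,r}  [new]
{q,r,s} --1--> {p,q,r,s,t}  [seen]
{q,r,s} --2--> {p,r,t}  [new]
{s} --0--> {q,r}  [new]
{s} --1--> {p,q,r,s}  [seen]
{s} --2--> ∅  [new]
{p,q,r,s,t} --0--> {p,q,r,s,t}  [seen]
{p,q,r,s,t} --1--> {p,q,r,s,t}  [seen]
{p,q,r,s,t} --2--> {p,r,s,t}  [seen]
{p,r,s,t} --0--> {p,q,r,s,t}  [seen]
{p,r,s,t} --1--> {p,q,r,s}  [seen]
{p,r,s,t} --2--> {p,s,t}  [new]
{p,q,r} --0--> {p,q,r,s}  [seen]
{p,q,r} --1--> {q,r,s,t}  [new]
{p,q,r} --2--> {p,r,s,t}  [seen]
{p,r,t} --0--> {p,q,r,s,t}  [seen]
{p,r,t} --1--> {p,q,r,s}  [seen]
{p,r,t} --2--> {p,s,t}  [seen]
{q,r} --0--> {p,q,r}  [seen]
{q,r} --1--> {q,r,s,t}  [seen]
{q,r} --2--> {p,r,t}  [seen]
∅ --0--> ∅  [seen]
∅ --1--> ∅  [seen]
∅ --2--> ∅  [seen]
{p,s,t} --0--> {p,q,r,s,t}  [seen]
{p,s,t} --1--> {p,q,r,s}  [seen]
{p,s,t} --2--> {p,s,t}  [seen]
{q,r,s,t} --0--> {p,q,r,t}  [new]
{q,r,s,t} --1--> {p,q,r,s,t}  [seen]
{q,r,s,t} --2--> {p,r,t}  [seen]
{p,q,r,t} --0--> {p,q,r,s,t}  [seen]
{p,q,r,t} --1--> {p,q,r,s,t}  [seen]
{p,q,r,t} --2--> {p,r,s,t}  [seen]
Reachable DFA states: {p}, {p,q,r,s}, {q,r,s}, {s}, {p,q,r,s,t}, {p,r,s,t}, {p,q,r}, {p,r,t}, {q,r}, ∅, {p,s,t}, {q,r,s,t}, {p,q,r,t}.
Accepting DFA states (contain an NFA accepting state): {p,q,r,s}, {q,r,s}, {s}, {p,q,r,s,t}, {p,r,s,t}, {p,q,r}, {p,r,t}, {q,r}, {p,s,t}, {q,r,s,t}, {p,q,r,t}.

11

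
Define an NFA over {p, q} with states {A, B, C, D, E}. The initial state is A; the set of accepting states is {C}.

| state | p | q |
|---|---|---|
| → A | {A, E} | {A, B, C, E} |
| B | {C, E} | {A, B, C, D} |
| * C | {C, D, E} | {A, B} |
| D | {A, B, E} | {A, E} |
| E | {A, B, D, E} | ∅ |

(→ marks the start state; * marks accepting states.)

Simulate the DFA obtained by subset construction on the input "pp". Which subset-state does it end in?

{A, B, D, E}

Start: {A}.
δ(A,p) = {A, E}.
Union: {A, E}.
After p: {A, E}.
δ(A,p) = {A, E}; δ(E,p) = {A, B, D, E}.
Union: {A, B, D, E}.
After p: {A, B, D, E}.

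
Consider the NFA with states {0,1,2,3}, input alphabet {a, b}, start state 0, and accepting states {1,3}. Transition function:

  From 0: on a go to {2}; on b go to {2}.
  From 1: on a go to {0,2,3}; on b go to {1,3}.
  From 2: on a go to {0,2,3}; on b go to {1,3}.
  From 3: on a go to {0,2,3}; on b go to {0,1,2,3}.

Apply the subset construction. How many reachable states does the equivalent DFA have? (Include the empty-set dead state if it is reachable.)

5

Start state of the DFA: {0}.
{0} --a--> {2}  [new]
{0} --b--> {2}  [seen]
{2} --a--> {0,2,3}  [new]
{2} --b--> {1,3}  [new]
{0,2,3} --a--> {0,2,3}  [seen]
{0,2,3} --b--> {0,1,2,3}  [new]
{1,3} --a--> {0,2,3}  [seen]
{1,3} --b--> {0,1,2,3}  [seen]
{0,1,2,3} --a--> {0,2,3}  [seen]
{0,1,2,3} --b--> {0,1,2,3}  [seen]
Reachable DFA states: {0}, {2}, {0,2,3}, {1,3}, {0,1,2,3}.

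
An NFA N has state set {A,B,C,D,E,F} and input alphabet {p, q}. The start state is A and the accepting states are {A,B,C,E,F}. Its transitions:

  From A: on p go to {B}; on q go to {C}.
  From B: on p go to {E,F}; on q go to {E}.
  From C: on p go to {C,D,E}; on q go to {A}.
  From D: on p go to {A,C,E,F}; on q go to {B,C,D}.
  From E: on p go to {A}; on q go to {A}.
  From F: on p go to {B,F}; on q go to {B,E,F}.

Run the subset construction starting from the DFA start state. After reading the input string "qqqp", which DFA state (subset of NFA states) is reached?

{C,D,E}

Start: {A}.
δ(A,q) = {C}.
Union: {C}.
After q: {C}.
δ(C,q) = {A}.
Union: {A}.
After q: {A}.
δ(A,q) = {C}.
Union: {C}.
After q: {C}.
δ(C,p) = {C,D,E}.
Union: {C,D,E}.
After p: {C,D,E}.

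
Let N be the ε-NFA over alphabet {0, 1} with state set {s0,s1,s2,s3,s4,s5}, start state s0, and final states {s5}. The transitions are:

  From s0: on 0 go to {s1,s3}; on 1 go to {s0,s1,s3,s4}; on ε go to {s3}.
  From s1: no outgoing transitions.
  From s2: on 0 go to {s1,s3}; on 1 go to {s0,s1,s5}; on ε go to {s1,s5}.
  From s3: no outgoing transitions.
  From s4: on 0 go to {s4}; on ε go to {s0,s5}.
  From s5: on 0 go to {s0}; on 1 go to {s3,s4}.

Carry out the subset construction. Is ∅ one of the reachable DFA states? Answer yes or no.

Start state of the DFA: {s0,s3} (ε-closure of the NFA start).
{s0,s3} --0--> {s1,s3}  [new]
{s0,s3} --1--> {s0,s1,s3,s4,s5}  [new]
{s1,s3} --0--> ∅  [new]
{s1,s3} --1--> ∅  [seen]
{s0,s1,s3,s4,s5} --0--> {s0,s1,s3,s4,s5}  [seen]
{s0,s1,s3,s4,s5} --1--> {s0,s1,s3,s4,s5}  [seen]
∅ --0--> ∅  [seen]
∅ --1--> ∅  [seen]
Reachable DFA states: {s0,s3}, {s1,s3}, {s0,s1,s3,s4,s5}, ∅.
∅ is among them.

yes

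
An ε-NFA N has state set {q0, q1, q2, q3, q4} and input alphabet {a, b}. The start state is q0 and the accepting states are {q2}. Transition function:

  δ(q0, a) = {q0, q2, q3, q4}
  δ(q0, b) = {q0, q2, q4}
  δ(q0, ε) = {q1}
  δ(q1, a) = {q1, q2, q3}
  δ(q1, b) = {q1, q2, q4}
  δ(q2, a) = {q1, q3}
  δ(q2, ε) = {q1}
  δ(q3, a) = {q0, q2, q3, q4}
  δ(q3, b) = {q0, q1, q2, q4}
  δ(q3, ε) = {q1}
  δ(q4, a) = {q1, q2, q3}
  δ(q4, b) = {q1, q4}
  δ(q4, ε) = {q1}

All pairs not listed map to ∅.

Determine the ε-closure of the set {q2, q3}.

{q1, q2, q3}

Begin with {q2, q3}.
q2 →ε {q1}; add q1.
ε-closure = {q1, q2, q3}.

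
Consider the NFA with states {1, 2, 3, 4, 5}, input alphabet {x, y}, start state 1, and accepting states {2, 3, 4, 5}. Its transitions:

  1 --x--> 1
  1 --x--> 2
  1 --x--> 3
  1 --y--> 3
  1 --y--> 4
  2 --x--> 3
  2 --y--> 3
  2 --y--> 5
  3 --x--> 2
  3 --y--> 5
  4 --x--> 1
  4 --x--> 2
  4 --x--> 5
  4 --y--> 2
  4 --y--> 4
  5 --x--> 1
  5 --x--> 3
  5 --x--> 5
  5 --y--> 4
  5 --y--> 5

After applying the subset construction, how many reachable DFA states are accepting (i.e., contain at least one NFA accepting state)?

7

Start state of the DFA: {1}.
{1} --x--> {1, 2, 3}  [new]
{1} --y--> {3, 4}  [new]
{1, 2, 3} --x--> {1, 2, 3}  [seen]
{1, 2, 3} --y--> {3, 4, 5}  [new]
{3, 4} --x--> {1, 2, 5}  [new]
{3, 4} --y--> {2, 4, 5}  [new]
{3, 4, 5} --x--> {1, 2, 3, 5}  [new]
{3, 4, 5} --y--> {2, 4, 5}  [seen]
{1, 2, 5} --x--> {1, 2, 3, 5}  [seen]
{1, 2, 5} --y--> {3, 4, 5}  [seen]
{2, 4, 5} --x--> {1, 2, 3, 5}  [seen]
{2, 4, 5} --y--> {2, 3, 4, 5}  [new]
{1, 2, 3, 5} --x--> {1, 2, 3, 5}  [seen]
{1, 2, 3, 5} --y--> {3, 4, 5}  [seen]
{2, 3, 4, 5} --x--> {1, 2, 3, 5}  [seen]
{2, 3, 4, 5} --y--> {2, 3, 4, 5}  [seen]
Reachable DFA states: {1}, {1, 2, 3}, {3, 4}, {3, 4, 5}, {1, 2, 5}, {2, 4, 5}, {1, 2, 3, 5}, {2, 3, 4, 5}.
Accepting DFA states (contain an NFA accepting state): {1, 2, 3}, {3, 4}, {3, 4, 5}, {1, 2, 5}, {2, 4, 5}, {1, 2, 3, 5}, {2, 3, 4, 5}.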